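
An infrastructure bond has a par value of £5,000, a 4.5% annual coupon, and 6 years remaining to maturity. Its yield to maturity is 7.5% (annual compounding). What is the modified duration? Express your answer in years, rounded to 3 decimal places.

4.962 years

Periodic yield y = 0.075. First find Macaulay duration:
  t   CF        PV=CF/(1+0.075)^t    t·PV
  1       225.00       209.3023       209.3023
  2       225.00       194.6998       389.3997
  3       225.00       181.1161       543.3484
  4       225.00       168.4801       673.9205
  5       225.00       156.7257       783.6285
  6     5,225.00     3,385.5989    20,313.5936
  Σ                  4,295.9230    22,913.1929
P = 4,295.9230; Macaulay duration = 22,913.1929 / 4,295.9230 = 5.33371 years.
Modified duration = D_Mac / (1 + y) = 5.33371 / 1.075 = 4.96159 years.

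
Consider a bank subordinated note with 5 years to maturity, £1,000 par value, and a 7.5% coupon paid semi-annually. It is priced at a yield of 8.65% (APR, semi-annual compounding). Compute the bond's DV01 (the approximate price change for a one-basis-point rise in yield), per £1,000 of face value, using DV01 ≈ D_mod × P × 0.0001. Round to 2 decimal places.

Periodic yield y = 0.04325.
  t   CF        PV=CF/(1+0.04325)^t    t·PV
  1        37.50        35.9454        35.9454
  2        37.50        34.4552        68.9104
  3        37.50        33.0268        99.0803
  4        37.50        31.6576       126.6303
  5        37.50        30.3452       151.7258
  6        37.50        29.0871       174.5228
  7        37.50        27.8813       195.1689
  8        37.50        26.7254       213.8032
  9        37.50        25.6174       230.5570
  10    1,037.50       679.3666     6,793.6657
  Σ                    954.1078     8,090.0096
P = 954.1078; D_Mac = 8.47914 half-year periods = 4.23957 yrs; D_mod = 4.06381 yrs.
DV01 ≈ 4.06381 × 954.1078 × 0.0001 = 0.387731.

£0.39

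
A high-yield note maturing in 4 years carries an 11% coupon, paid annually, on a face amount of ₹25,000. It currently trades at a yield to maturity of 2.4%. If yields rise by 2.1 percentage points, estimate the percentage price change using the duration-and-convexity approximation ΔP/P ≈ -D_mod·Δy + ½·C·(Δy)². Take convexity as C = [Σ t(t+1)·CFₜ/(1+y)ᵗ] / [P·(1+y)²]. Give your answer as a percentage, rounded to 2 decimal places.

With y = 0.024:
  t   CF        PV=CF/(1+0.024)^t    t·PV        t(t+1)·PV
  1     2,750.00     2,685.5469     2,685.5469       5,371.0938
  2     2,750.00     2,622.6044     5,245.2087      15,735.6262
  3     2,750.00     2,561.1371     7,683.4112      30,733.6450
  4    27,750.00    25,238.4780   100,953.9119     504,769.5595
  Σ                 33,107.7663   116,568.0788     556,609.9244
P = 33,107.7663; D_Mac = 3.52087 yrs; D_mod = 3.43835 yrs; C = 16.03323.
Duration effect: -3.43835 × (+0.021) = -0.072205
Convexity effect: 0.5 × 16.03323 × (0.021)² = +0.0035353
ΔP/P ≈ -0.072205 + 0.0035353 = -0.068670 = -6.8670%.

-6.87%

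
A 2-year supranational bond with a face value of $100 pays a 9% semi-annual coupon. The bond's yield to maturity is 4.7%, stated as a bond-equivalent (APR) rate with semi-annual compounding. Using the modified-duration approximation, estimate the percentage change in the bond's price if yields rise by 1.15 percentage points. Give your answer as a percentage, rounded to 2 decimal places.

Periodic yield y = 0.0235. Modified duration first:
  t   CF        PV=CF/(1+0.0235)^t    t·PV
  1         4.50         4.3967         4.3967
  2         4.50         4.2957         8.5915
  3         4.50         4.1971        12.5913
  4       104.50        95.2281       380.9122
  Σ                    108.1176       406.4916
P = 108.1176; D_Mac = 3.75972 half-year periods = 1.87986 yrs; D_mod = 1.87986/(1+0.0235) = 1.83670 yrs.
ΔP/P ≈ -D_mod · Δy = -1.83670 × (+0.0115) = -0.021122 = -2.1122%.

-2.11%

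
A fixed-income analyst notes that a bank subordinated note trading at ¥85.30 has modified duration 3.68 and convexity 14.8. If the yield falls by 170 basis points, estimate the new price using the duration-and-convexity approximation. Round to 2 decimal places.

Duration effect: -D_mod·Δy = -3.68 × (-0.017) = +0.062560
Convexity effect: ½·C·(Δy)² = 0.5 × 14.8 × (-0.017)² = +0.0021386
ΔP/P ≈ +0.062560 + 0.0021386 = +0.0646986
New price ≈ 85.30 × (1 + 0.0646986) = 90.81879058.

¥90.82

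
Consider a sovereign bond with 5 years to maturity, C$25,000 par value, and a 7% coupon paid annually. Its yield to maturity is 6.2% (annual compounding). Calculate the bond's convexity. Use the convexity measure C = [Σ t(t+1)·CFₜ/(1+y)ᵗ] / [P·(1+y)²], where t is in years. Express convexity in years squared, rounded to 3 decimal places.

22.364

With y = 0.062:
  t   CF        PV=CF/(1+0.062)^t    t·PV        t(t+1)·PV
  1     1,750.00     1,647.8343     1,647.8343       3,295.6685
  2     1,750.00     1,551.6330     3,103.2661       9,309.7982
  3     1,750.00     1,461.0480     4,383.1441      17,532.5766
  4     1,750.00     1,375.7515     5,503.0058      27,515.0292
  5    26,750.00    19,801.6419    99,008.2096     594,049.2574
  Σ                 25,837.9087   113,645.4599     651,702.3299
P = 25,837.9087.
Convexity = Σ t(t+1)·PV / [P·(1+y)²] = 651,702.3299 / (25,837.9087 × 1.127844) = 22.36366.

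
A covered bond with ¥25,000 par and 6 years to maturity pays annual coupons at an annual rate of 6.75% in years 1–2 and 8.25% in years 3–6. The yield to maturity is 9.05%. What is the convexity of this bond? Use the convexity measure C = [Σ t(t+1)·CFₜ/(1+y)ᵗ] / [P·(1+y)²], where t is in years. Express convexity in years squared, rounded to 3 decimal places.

With y = 0.0905:
  t   CF        PV=CF/(1+0.0905)^t    t·PV        t(t+1)·PV
  1     1,687.50     1,547.4553     1,547.4553       3,094.9106
  2     1,687.50     1,419.0328     2,838.0657       8,514.1970
  3     2,062.50     1,590.4387     4,771.3162      19,085.2650
  4     2,062.50     1,458.4491     5,833.7964      29,168.9821
  5     2,062.50     1,337.4132     6,687.0660      40,122.3962
  6    27,062.50    16,092.1434    96,552.8604     675,870.0231
  Σ                 23,444.9326   118,230.5601     775,855.7739
P = 23,444.9326.
Convexity = Σ t(t+1)·PV / [P·(1+y)²] = 775,855.7739 / (23,444.9326 × 1.189190) = 27.82792.

27.828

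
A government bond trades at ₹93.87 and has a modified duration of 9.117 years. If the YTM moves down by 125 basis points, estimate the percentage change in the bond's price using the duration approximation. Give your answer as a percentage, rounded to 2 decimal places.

Duration approximation: ΔP/P ≈ -D_mod · Δy = -9.117 × (-0.0125) = +0.1139625.
As a percentage: +11.39625%.

+11.40%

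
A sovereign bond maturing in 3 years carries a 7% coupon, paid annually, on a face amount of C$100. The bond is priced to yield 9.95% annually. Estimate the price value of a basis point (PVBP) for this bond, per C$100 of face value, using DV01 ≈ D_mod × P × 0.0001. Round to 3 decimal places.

C$0.024

Periodic yield y = 0.0995.
  t   CF        PV=CF/(1+0.0995)^t    t·PV
  1         7.00         6.3665         6.3665
  2         7.00         5.7904        11.5808
  3       107.00        80.5004       241.5012
  Σ                     92.6573       259.4485
P = 92.6573; D_Mac = 2.80009 yrs; D_mod = 2.54669 yrs.
DV01 ≈ 2.54669 × 92.6573 × 0.0001 = 0.023597.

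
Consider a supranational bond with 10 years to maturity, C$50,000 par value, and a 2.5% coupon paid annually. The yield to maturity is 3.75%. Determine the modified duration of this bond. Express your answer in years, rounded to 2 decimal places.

8.58 years

Periodic yield y = 0.0375. First find Macaulay duration:
  t   CF        PV=CF/(1+0.0375)^t    t·PV
  1     1,250.00     1,204.8193     1,204.8193
  2     1,250.00     1,161.2716     2,322.5432
  3     1,250.00     1,119.2979     3,357.8938
  4     1,250.00     1,078.8414     4,315.3655
  5     1,250.00     1,039.8471     5,199.2355
  6     1,250.00     1,002.2623     6,013.5736
  7     1,250.00       966.0359     6,762.2514
  8     1,250.00       931.1190     7,448.9517
  9     1,250.00       897.4641     8,077.1765
  10   51,250.00    35,466.0495   354,660.4950
  Σ                 44,867.0080   399,362.3055
P = 44,867.0080; Macaulay duration = 399,362.3055 / 44,867.0080 = 8.90102 years.
Modified duration = D_Mac / (1 + y) = 8.90102 / 1.0375 = 8.57930 years.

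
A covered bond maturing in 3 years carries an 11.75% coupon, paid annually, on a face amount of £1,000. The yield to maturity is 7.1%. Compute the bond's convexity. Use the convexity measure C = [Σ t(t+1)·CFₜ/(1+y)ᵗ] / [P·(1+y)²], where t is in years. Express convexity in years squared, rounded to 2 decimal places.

With y = 0.071:
  t   CF        PV=CF/(1+0.071)^t    t·PV        t(t+1)·PV
  1       117.50       109.7106       109.7106         219.4211
  2       117.50       102.4375       204.8750         614.6249
  3     1,117.50       909.6600     2,728.9801      10,915.9205
  Σ                  1,121.8081     3,043.5657      11,749.9666
P = 1,121.8081.
Convexity = Σ t(t+1)·PV / [P·(1+y)²] = 11,749.9666 / (1,121.8081 × 1.147041) = 9.13144.

9.13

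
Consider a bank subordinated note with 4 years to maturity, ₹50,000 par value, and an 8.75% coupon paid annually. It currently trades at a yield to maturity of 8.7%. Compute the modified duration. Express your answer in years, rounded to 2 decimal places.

3.26 years

Periodic yield y = 0.087. First find Macaulay duration:
  t   CF        PV=CF/(1+0.087)^t    t·PV
  1     4,375.00     4,024.8390     4,024.8390
  2     4,375.00     3,702.7038     7,405.4076
  3     4,375.00     3,406.3512    10,219.0537
  4    54,375.00    38,947.6352   155,790.5408
  Σ                 50,081.5292   177,439.8410
P = 50,081.5292; Macaulay duration = 177,439.8410 / 50,081.5292 = 3.54302 years.
Modified duration = D_Mac / (1 + y) = 3.54302 / 1.087 = 3.25945 years.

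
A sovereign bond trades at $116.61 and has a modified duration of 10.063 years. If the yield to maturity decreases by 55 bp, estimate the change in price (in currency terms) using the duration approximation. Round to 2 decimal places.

Duration approximation: ΔP/P ≈ -D_mod · Δy = -10.063 × (-0.0055) = +0.0553465.
ΔP ≈ 116.61 × (+0.0553465) = +6.453955365.

+$6.45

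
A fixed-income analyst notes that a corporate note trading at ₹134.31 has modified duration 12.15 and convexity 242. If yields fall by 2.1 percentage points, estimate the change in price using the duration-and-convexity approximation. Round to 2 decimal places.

+₹41.44

Duration effect: -D_mod·Δy = -12.15 × (-0.021) = +0.255150
Convexity effect: ½·C·(Δy)² = 0.5 × 242 × (-0.021)² = +0.0533610
ΔP/P ≈ +0.255150 + 0.0533610 = +0.308511
ΔP ≈ 134.31 × (+0.308511) = +41.43611241.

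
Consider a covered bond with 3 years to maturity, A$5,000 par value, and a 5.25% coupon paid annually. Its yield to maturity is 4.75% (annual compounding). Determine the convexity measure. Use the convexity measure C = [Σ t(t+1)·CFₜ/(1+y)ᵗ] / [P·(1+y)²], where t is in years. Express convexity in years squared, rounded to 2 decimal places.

10.23

With y = 0.0475:
  t   CF        PV=CF/(1+0.0475)^t    t·PV        t(t+1)·PV
  1       262.50       250.5967       250.5967         501.1933
  2       262.50       239.2331       478.4662       1,435.3985
  3     5,262.50     4,578.5716    13,735.7149      54,942.8597
  Σ                  5,068.4014    14,464.7778      56,879.4515
P = 5,068.4014.
Convexity = Σ t(t+1)·PV / [P·(1+y)²] = 56,879.4515 / (5,068.4014 × 1.097256) = 10.22766.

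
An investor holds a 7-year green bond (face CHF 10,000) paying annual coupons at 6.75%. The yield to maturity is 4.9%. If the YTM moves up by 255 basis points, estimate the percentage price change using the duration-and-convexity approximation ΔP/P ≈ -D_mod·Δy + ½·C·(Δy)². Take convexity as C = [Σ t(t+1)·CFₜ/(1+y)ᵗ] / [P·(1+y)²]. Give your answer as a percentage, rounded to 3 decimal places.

With y = 0.049:
  t   CF        PV=CF/(1+0.049)^t    t·PV        t(t+1)·PV
  1       675.00       643.4700       643.4700       1,286.9399
  2       675.00       613.4127     1,226.8255       3,680.4765
  3       675.00       584.7595     1,754.2786       7,017.1144
  4       675.00       557.4447     2,229.7790      11,148.8948
  5       675.00       531.4059     2,657.0293      15,942.1755
  6       675.00       506.5833     3,039.4996      21,276.4974
  7    10,675.00     7,637.2932    53,461.0527     427,688.4218
  Σ                 11,074.3694    65,011.9346     488,040.5202
P = 11,074.3694; D_Mac = 5.87049 yrs; D_mod = 5.59627 yrs; C = 40.04847.
Duration effect: -5.59627 × (+0.0255) = -0.142705
Convexity effect: 0.5 × 40.04847 × (0.0255)² = +0.0130208
ΔP/P ≈ -0.142705 + 0.0130208 = -0.129684 = -12.9684%.

-12.968%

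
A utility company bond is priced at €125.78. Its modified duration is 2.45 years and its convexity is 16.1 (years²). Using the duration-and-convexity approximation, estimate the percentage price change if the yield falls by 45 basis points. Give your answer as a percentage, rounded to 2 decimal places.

Duration effect: -D_mod·Δy = -2.45 × (-0.0045) = +0.011025
Convexity effect: ½·C·(Δy)² = 0.5 × 16.1 × (-0.0045)² = +0.0001630125
ΔP/P ≈ +0.011025 + 0.0001630125 = +0.0111880125
= +1.11880125%.

+1.12%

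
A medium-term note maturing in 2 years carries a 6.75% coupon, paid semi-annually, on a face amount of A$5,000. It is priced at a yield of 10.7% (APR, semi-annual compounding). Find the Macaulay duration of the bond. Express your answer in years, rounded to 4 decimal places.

Periodic yield y = 0.0535. Discount each cash flow and weight by its period:
  t   CF        PV=CF/(1+0.0535)^t    t·PV
  1       168.75       160.1804       160.1804
  2       168.75       152.0459       304.0918
  3       168.75       144.3245       432.9736
  4     5,168.75     4,196.1149    16,784.4594
  Σ                  4,652.6656    17,681.7052
Price P = Σ PV = 4,652.6656.
Macaulay duration = Σ(t·PV) / P = 17,681.7052 / 4,652.6656 = 3.80034 half-year periods.
In years: 3.80034 / 2 = 1.90017 years.

1.9002 years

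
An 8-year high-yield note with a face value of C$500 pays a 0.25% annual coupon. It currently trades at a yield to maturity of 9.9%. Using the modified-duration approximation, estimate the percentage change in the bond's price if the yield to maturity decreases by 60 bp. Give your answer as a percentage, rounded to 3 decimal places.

Periodic yield y = 0.099. Modified duration first:
  t   CF        PV=CF/(1+0.099)^t    t·PV
  1         1.25         1.1374         1.1374
  2         1.25         1.0349         2.0699
  3         1.25         0.9417         2.8251
  4         1.25         0.8569         3.4275
  5         1.25         0.7797         3.8984
  6         1.25         0.7095         4.2567
  7         1.25         0.6455         4.5188
  8       501.25       235.5444     1,884.3555
  Σ                    241.6500     1,906.4894
P = 241.6500; D_Mac = 7.88946 yrs; D_mod = 7.88946/(1+0.099) = 7.17877 yrs.
ΔP/P ≈ -D_mod · Δy = -7.17877 × (-0.006) = +0.043073 = +4.3073%.

+4.307%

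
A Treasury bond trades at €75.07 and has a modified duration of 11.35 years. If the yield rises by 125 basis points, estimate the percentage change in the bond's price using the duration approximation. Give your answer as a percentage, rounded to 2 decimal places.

Duration approximation: ΔP/P ≈ -D_mod · Δy = -11.35 × (+0.0125) = -0.141875.
As a percentage: -14.1875%.

-14.19%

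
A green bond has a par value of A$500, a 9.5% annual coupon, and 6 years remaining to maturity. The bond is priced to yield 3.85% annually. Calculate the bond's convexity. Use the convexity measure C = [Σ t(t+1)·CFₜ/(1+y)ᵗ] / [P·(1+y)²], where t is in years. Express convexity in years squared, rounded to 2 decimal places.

With y = 0.0385:
  t   CF        PV=CF/(1+0.0385)^t    t·PV        t(t+1)·PV
  1        47.50        45.7390        45.7390          91.4781
  2        47.50        44.0434        88.0868         264.2603
  3        47.50        42.4106       127.2317         508.9268
  4        47.50        40.8383       163.3532         816.7659
  5        47.50        39.3243       196.6215       1,179.7293
  6       547.50       436.4607     2,618.7640      18,331.3483
  Σ                    648.8163     3,239.7963      21,192.5087
P = 648.8163.
Convexity = Σ t(t+1)·PV / [P·(1+y)²] = 21,192.5087 / (648.8163 × 1.078482) = 30.28640.

30.29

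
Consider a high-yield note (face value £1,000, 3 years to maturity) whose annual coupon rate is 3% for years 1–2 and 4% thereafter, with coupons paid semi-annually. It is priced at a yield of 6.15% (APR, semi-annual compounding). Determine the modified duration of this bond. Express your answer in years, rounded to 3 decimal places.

Periodic yield y = 0.03075. First find Macaulay duration:
  t   CF        PV=CF/(1+0.03075)^t    t·PV
  1        15.00        14.5525        14.5525
  2        15.00        14.1184        28.2367
  3        15.00        13.6972        41.0915
  4        15.00        13.2886        53.1542
  5        20.00        17.1895        85.9475
  6     1,020.00       850.5113     5,103.0681
  Σ                    923.3575     5,326.0506
P = 923.3575; Macaulay duration = 5,326.0506 / 923.3575 = 5.76814 half-year periods = 2.88407 years.
Modified duration = D_Mac / (1 + y) = 2.88407 / 1.03075 = 2.79803 years.

2.798 years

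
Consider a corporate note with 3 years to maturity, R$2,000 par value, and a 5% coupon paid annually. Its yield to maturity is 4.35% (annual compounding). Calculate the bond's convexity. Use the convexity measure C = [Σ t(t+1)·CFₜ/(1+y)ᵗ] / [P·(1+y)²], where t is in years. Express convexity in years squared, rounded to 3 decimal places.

With y = 0.0435:
  t   CF        PV=CF/(1+0.0435)^t    t·PV        t(t+1)·PV
  1       100.00        95.8313        95.8313         191.6627
  2       100.00        91.8365       183.6729         551.0187
  3     2,100.00     1,848.1701     5,544.5102      22,178.0409
  Σ                  2,035.8379     5,824.0145      22,920.7223
P = 2,035.8379.
Convexity = Σ t(t+1)·PV / [P·(1+y)²] = 22,920.7223 / (2,035.8379 × 1.088892) = 10.33952.

10.340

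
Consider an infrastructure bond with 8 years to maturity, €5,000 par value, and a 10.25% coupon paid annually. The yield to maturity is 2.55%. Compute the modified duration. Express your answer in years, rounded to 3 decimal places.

Periodic yield y = 0.0255. First find Macaulay duration:
  t   CF        PV=CF/(1+0.0255)^t    t·PV
  1       512.50       499.7562       499.7562
  2       512.50       487.3293       974.6586
  3       512.50       475.2114     1,425.6343
  4       512.50       463.3949     1,853.5794
  5       512.50       451.8721     2,259.3606
  6       512.50       440.6359     2,643.8154
  7       512.50       429.6791     3,007.7536
  8     5,512.50     4,506.7481    36,053.9848
  Σ                  7,754.6270    48,718.5430
P = 7,754.6270; Macaulay duration = 48,718.5430 / 7,754.6270 = 6.28251 years.
Modified duration = D_Mac / (1 + y) = 6.28251 / 1.0255 = 6.12629 years.

6.126 years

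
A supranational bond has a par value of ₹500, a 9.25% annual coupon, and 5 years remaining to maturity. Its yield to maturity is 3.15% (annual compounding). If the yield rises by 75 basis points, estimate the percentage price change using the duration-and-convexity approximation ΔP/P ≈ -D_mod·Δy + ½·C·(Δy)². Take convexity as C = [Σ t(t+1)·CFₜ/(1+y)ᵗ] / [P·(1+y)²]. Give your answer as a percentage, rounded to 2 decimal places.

With y = 0.0315:
  t   CF        PV=CF/(1+0.0315)^t    t·PV        t(t+1)·PV
  1        46.25        44.8376        44.8376          89.6752
  2        46.25        43.4684        86.9367         260.8102
  3        46.25        42.1409       126.4228         505.6911
  4        46.25        40.8540       163.4161         817.0804
  5       546.25       467.7839     2,338.9196      14,033.5176
  Σ                    639.0848     2,760.5328      15,706.7745
P = 639.0848; D_Mac = 4.31951 yrs; D_mod = 4.18760 yrs; C = 23.09883.
Duration effect: -4.18760 × (+0.0075) = -0.031407
Convexity effect: 0.5 × 23.09883 × (0.0075)² = +0.0006497
ΔP/P ≈ -0.031407 + 0.0006497 = -0.030757 = -3.0757%.

-3.08%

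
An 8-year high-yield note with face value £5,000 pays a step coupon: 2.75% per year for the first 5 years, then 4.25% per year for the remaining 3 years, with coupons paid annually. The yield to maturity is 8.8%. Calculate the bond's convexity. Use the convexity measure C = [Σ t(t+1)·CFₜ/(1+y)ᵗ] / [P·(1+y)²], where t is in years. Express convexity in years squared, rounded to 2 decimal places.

With y = 0.088:
  t   CF        PV=CF/(1+0.088)^t    t·PV        t(t+1)·PV
  1       137.50       126.3787       126.3787         252.7574
  2       137.50       116.1569       232.3137         696.9412
  3       137.50       106.7618       320.2855       1,281.1420
  4       137.50        98.1267       392.5067       1,962.5337
  5       137.50        90.1900       450.9498       2,705.6990
  6       212.50       128.1107       768.6645       5,380.6514
  7       212.50       117.7488       824.2419       6,593.9355
  8     5,212.50     2,654.6967    21,237.5734     191,138.1603
  Σ                  3,438.1703    24,352.9142     210,011.8203
P = 3,438.1703.
Convexity = Σ t(t+1)·PV / [P·(1+y)²] = 210,011.8203 / (3,438.1703 × 1.183744) = 51.60105.

51.60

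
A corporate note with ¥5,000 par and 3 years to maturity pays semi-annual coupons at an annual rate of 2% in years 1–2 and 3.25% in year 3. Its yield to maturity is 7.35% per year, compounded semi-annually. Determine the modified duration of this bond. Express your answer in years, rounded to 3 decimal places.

2.814 years

Periodic yield y = 0.03675. First find Macaulay duration:
  t   CF        PV=CF/(1+0.03675)^t    t·PV
  1        50.00        48.2276        48.2276
  2        50.00        46.5181        93.0362
  3        50.00        44.8692       134.6075
  4        50.00        43.2787       173.1146
  5        81.25        67.8349       339.1745
  6     5,081.25     4,091.9121    24,551.4728
  Σ                  4,342.6406    25,339.6332
P = 4,342.6406; Macaulay duration = 25,339.6332 / 4,342.6406 = 5.83507 half-year periods = 2.91754 years.
Modified duration = D_Mac / (1 + y) = 2.91754 / 1.03675 = 2.81412 years.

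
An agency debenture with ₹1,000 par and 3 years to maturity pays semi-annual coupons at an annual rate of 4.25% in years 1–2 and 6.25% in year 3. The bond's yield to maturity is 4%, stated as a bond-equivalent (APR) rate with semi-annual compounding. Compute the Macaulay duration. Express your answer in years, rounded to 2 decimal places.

Periodic yield y = 0.02. Discount each cash flow and weight by its period:
  t   CF        PV=CF/(1+0.02)^t    t·PV
  1        21.25        20.8333        20.8333
  2        21.25        20.4248        40.8497
  3        21.25        20.0243        60.0730
  4        21.25        19.6317        78.5269
  5        31.25        28.3041       141.5204
  6     1,031.25       915.7205     5,494.3229
  Σ                  1,024.9388     5,836.1263
Price P = Σ PV = 1,024.9388.
Macaulay duration = Σ(t·PV) / P = 5,836.1263 / 1,024.9388 = 5.69412 half-year periods.
In years: 5.69412 / 2 = 2.84706 years.

2.85 years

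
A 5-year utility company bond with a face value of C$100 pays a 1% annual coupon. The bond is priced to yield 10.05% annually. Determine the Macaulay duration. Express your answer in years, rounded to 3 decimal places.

Periodic yield y = 0.1005. Discount each cash flow and weight by its year:
  t   CF        PV=CF/(1+0.1005)^t    t·PV
  1         1.00         0.9087         0.9087
  2         1.00         0.8257         1.6514
  3         1.00         0.7503         2.2509
  4         1.00         0.6818         2.7271
  5       101.00        62.5707       312.8536
  Σ                     65.7372       320.3916
Price P = Σ PV = 65.7372.
Macaulay duration = Σ(t·PV) / P = 320.3916 / 65.7372 = 4.87383 years.

4.874 years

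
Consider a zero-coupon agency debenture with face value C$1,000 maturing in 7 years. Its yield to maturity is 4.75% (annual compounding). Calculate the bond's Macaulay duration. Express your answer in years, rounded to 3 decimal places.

A zero-coupon bond has a single cash flow at maturity, so its Macaulay duration equals its maturity: 7 years.

7.000 years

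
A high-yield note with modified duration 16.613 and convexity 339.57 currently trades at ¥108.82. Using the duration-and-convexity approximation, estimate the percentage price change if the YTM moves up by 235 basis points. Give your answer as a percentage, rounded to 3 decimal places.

Duration effect: -D_mod·Δy = -16.613 × (+0.0235) = -0.3904055
Convexity effect: ½·C·(Δy)² = 0.5 × 339.57 × (0.0235)² = +0.09376376625
ΔP/P ≈ -0.3904055 + 0.09376376625 = -0.29664173375
= -29.664173375%.

-29.664%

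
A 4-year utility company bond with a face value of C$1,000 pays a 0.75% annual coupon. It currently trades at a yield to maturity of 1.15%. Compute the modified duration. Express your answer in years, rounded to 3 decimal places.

3.910 years

Periodic yield y = 0.0115. First find Macaulay duration:
  t   CF        PV=CF/(1+0.0115)^t    t·PV
  1         7.50         7.4147         7.4147
  2         7.50         7.3304        14.6609
  3         7.50         7.2471        21.7413
  4     1,007.50       962.4574     3,849.8295
  Σ                    984.4496     3,893.6464
P = 984.4496; Macaulay duration = 3,893.6464 / 984.4496 = 3.95515 years.
Modified duration = D_Mac / (1 + y) = 3.95515 / 1.0115 = 3.91018 years.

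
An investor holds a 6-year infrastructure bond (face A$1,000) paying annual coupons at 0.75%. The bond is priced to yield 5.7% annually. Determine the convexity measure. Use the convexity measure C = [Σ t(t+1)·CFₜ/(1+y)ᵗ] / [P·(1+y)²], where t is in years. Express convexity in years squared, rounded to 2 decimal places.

With y = 0.057:
  t   CF        PV=CF/(1+0.057)^t    t·PV        t(t+1)·PV
  1         7.50         7.0956         7.0956          14.1911
  2         7.50         6.7129        13.4258          40.2775
  3         7.50         6.3509        19.0527          76.2110
  4         7.50         6.0084        24.0337         120.1687
  5         7.50         5.6844        28.4221         170.5327
  6     1,007.50       722.4289     4,334.5736      30,342.0152
  Σ                    754.2812     4,426.6036      30,763.3961
P = 754.2812.
Convexity = Σ t(t+1)·PV / [P·(1+y)²] = 30,763.3961 / (754.2812 × 1.117249) = 36.50489.

36.50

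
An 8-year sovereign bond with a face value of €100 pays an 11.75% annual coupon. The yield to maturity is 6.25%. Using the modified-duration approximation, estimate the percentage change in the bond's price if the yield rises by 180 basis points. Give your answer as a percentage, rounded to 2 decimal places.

Periodic yield y = 0.0625. Modified duration first:
  t   CF        PV=CF/(1+0.0625)^t    t·PV
  1        11.75        11.0588        11.0588
  2        11.75        10.4083        20.8166
  3        11.75         9.7961        29.3882
  4        11.75         9.2198        36.8793
  5        11.75         8.6775        43.3874
  6        11.75         8.1670        49.0022
  7        11.75         7.6866        53.8063
  8       111.75        68.8044       550.4350
  Σ                    133.8185       794.7737
P = 133.8185; D_Mac = 5.93919 yrs; D_mod = 5.93919/(1+0.0625) = 5.58983 yrs.
ΔP/P ≈ -D_mod · Δy = -5.58983 × (+0.018) = -0.100617 = -10.0617%.

-10.06%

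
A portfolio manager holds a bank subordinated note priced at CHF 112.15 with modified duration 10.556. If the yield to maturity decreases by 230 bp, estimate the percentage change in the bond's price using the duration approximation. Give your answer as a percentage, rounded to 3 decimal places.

+24.279%

Duration approximation: ΔP/P ≈ -D_mod · Δy = -10.556 × (-0.023) = +0.242788.
As a percentage: +24.2788%.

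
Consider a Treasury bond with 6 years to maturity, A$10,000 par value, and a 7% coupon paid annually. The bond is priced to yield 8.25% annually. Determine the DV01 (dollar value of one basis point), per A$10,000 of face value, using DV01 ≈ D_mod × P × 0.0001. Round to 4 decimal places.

Periodic yield y = 0.0825.
  t   CF        PV=CF/(1+0.0825)^t    t·PV
  1       700.00       646.6513       646.6513
  2       700.00       597.3684     1,194.7368
  3       700.00       551.8415     1,655.5244
  4       700.00       509.7843     2,039.1370
  5       700.00       470.9323     2,354.6617
  6    10,700.00     6,649.9189    39,899.5133
  Σ                  9,426.4966    47,790.2244
P = 9,426.4966; D_Mac = 5.06978 yrs; D_mod = 4.68340 yrs.
DV01 ≈ 4.68340 × 9,426.4966 × 0.0001 = 4.414801.

A$4.4148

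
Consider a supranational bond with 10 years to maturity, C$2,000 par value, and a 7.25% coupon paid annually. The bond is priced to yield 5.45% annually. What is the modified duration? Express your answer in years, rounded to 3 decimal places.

Periodic yield y = 0.0545. First find Macaulay duration:
  t   CF        PV=CF/(1+0.0545)^t    t·PV
  1       145.00       137.5059       137.5059
  2       145.00       130.3992       260.7983
  3       145.00       123.6597       370.9792
  4       145.00       117.2686       469.0743
  5       145.00       111.2078       556.0388
  6       145.00       105.4602       632.7611
  7       145.00       100.0097       700.0676
  8       145.00        94.8408       758.7266
  9       145.00        89.9391       809.4523
  10    2,145.00     1,261.7156    12,617.1555
  Σ                  2,272.0065    17,312.5596
P = 2,272.0065; Macaulay duration = 17,312.5596 / 2,272.0065 = 7.61994 years.
Modified duration = D_Mac / (1 + y) = 7.61994 / 1.0545 = 7.22612 years.

7.226 years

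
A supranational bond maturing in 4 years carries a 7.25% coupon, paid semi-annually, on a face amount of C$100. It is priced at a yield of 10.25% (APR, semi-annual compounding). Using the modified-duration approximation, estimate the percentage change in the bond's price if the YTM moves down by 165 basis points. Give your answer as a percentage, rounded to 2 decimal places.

Periodic yield y = 0.05125. Modified duration first:
  t   CF        PV=CF/(1+0.05125)^t    t·PV
  1        3.625         3.4483         3.4483
  2        3.625         3.2802         6.5603
  3        3.625         3.1203         9.3608
  4        3.625         2.9681        11.8725
  5        3.625         2.8234        14.1172
  6        3.625         2.6858        16.1147
  7        3.625         2.5549        17.8840
  8      103.625        69.4731       555.7845
  Σ                     90.3540       635.1423
P = 90.3540; D_Mac = 7.02949 half-year periods = 3.51474 yrs; D_mod = 3.51474/(1+0.05125) = 3.34340 yrs.
ΔP/P ≈ -D_mod · Δy = -3.34340 × (-0.0165) = +0.055166 = +5.5166%.

+5.52%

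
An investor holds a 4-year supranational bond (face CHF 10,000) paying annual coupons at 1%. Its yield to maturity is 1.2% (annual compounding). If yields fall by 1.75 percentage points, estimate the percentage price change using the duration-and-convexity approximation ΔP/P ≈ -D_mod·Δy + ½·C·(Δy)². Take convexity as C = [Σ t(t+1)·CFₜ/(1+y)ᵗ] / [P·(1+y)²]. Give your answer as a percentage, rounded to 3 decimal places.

With y = 0.012:
  t   CF        PV=CF/(1+0.012)^t    t·PV        t(t+1)·PV
  1       100.00        98.8142        98.8142         197.6285
  2       100.00        97.6425       195.2850         585.8551
  3       100.00        96.4847       289.4541       1,157.8164
  4    10,100.00     9,629.4021    38,517.6085     192,588.0427
  Σ                  9,922.3436    39,101.1619     194,529.3427
P = 9,922.3436; D_Mac = 3.94072 yrs; D_mod = 3.89399 yrs; C = 19.14299.
Duration effect: -3.89399 × (-0.0175) = +0.068145
Convexity effect: 0.5 × 19.14299 × (-0.0175)² = +0.0029313
ΔP/P ≈ +0.068145 + 0.0029313 = +0.071076 = +7.1076%.

+7.108%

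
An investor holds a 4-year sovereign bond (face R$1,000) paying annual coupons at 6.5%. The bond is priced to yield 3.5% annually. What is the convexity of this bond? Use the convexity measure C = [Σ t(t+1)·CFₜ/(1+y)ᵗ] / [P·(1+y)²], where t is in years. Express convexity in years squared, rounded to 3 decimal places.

16.611

With y = 0.035:
  t   CF        PV=CF/(1+0.035)^t    t·PV        t(t+1)·PV
  1        65.00        62.8019        62.8019         125.6039
  2        65.00        60.6782       121.3564         364.0692
  3        65.00        58.6263       175.8788         703.5153
  4     1,065.00       928.0860     3,712.3439      18,561.7194
  Σ                  1,110.1924     4,072.3810      19,754.9078
P = 1,110.1924.
Convexity = Σ t(t+1)·PV / [P·(1+y)²] = 19,754.9078 / (1,110.1924 × 1.071225) = 16.61101.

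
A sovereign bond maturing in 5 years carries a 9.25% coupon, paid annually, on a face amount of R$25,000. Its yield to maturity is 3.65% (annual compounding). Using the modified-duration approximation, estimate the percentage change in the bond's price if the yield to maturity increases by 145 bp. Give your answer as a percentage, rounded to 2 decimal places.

Periodic yield y = 0.0365. Modified duration first:
  t   CF        PV=CF/(1+0.0365)^t    t·PV
  1     2,312.50     2,231.0661     2,231.0661
  2     2,312.50     2,152.4998     4,304.9997
  3     2,312.50     2,076.7003     6,230.1008
  4     2,312.50     2,003.5700     8,014.2799
  5    27,312.50    22,830.4737   114,152.3684
  Σ                 31,294.3099   134,932.8149
P = 31,294.3099; D_Mac = 4.31174 yrs; D_mod = 4.31174/(1+0.0365) = 4.15990 yrs.
ΔP/P ≈ -D_mod · Δy = -4.15990 × (+0.0145) = -0.060319 = -6.0319%.

-6.03%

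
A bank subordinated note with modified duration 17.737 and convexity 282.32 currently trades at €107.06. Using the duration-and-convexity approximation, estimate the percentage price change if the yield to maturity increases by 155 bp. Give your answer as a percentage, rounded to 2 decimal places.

-24.10%

Duration effect: -D_mod·Δy = -17.737 × (+0.0155) = -0.2749235
Convexity effect: ½·C·(Δy)² = 0.5 × 282.32 × (0.0155)² = +0.03391369
ΔP/P ≈ -0.2749235 + 0.03391369 = -0.24100981
= -24.100981%.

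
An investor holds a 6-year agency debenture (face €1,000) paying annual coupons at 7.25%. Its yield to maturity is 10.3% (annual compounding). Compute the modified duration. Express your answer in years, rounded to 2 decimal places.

4.53 years

Periodic yield y = 0.103. First find Macaulay duration:
  t   CF        PV=CF/(1+0.103)^t    t·PV
  1        72.50        65.7298        65.7298
  2        72.50        59.5919       119.1837
  3        72.50        54.0271       162.0812
  4        72.50        48.9819       195.9277
  5        72.50        44.4079       222.0396
  6     1,072.50       595.5857     3,573.5139
  Σ                    868.3243     4,338.4761
P = 868.3243; Macaulay duration = 4,338.4761 / 868.3243 = 4.99638 years.
Modified duration = D_Mac / (1 + y) = 4.99638 / 1.103 = 4.52981 years.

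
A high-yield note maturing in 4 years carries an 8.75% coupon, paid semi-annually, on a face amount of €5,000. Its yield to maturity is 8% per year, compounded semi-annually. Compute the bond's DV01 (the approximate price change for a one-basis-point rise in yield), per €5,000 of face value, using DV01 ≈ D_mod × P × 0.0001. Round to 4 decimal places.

€1.7092

Periodic yield y = 0.04.
  t   CF        PV=CF/(1+0.04)^t    t·PV
  1       218.75       210.3365       210.3365
  2       218.75       202.2467       404.4933
  3       218.75       194.4680       583.4039
  4       218.75       186.9884       747.9537
  5       218.75       179.7966       898.9828
  6       218.75       172.8813     1,037.2878
  7       218.75       166.2320     1,163.6242
  8     5,218.75     3,813.2895    30,506.3161
  Σ                  5,126.2390    35,552.3982
P = 5,126.2390; D_Mac = 6.93538 half-year periods = 3.46769 yrs; D_mod = 3.33432 yrs.
DV01 ≈ 3.33432 × 5,126.2390 × 0.0001 = 1.709250.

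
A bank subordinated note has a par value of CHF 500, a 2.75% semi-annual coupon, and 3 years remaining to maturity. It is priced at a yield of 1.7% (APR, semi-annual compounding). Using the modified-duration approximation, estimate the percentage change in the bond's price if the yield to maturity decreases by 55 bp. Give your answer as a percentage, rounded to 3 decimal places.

+1.583%

Periodic yield y = 0.0085. Modified duration first:
  t   CF        PV=CF/(1+0.0085)^t    t·PV
  1        6.875         6.8171         6.8171
  2        6.875         6.7596        13.5192
  3        6.875         6.7026        20.1079
  4        6.875         6.6461        26.5845
  5        6.875         6.5901        32.9506
  6      506.875       481.7763     2,890.6580
  Σ                    515.2919     2,990.6372
P = 515.2919; D_Mac = 5.80377 half-year periods = 2.90189 yrs; D_mod = 2.90189/(1+0.0085) = 2.87743 yrs.
ΔP/P ≈ -D_mod · Δy = -2.87743 × (-0.0055) = +0.015826 = +1.5826%.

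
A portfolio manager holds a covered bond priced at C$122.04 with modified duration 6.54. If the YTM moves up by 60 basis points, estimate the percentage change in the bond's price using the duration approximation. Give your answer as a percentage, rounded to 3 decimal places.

Duration approximation: ΔP/P ≈ -D_mod · Δy = -6.54 × (+0.006) = -0.039240.
As a percentage: -3.9240%.

-3.924%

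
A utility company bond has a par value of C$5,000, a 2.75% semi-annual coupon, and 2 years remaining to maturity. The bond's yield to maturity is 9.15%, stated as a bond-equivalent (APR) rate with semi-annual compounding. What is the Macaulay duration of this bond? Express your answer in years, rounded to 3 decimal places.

Periodic yield y = 0.04575. Discount each cash flow and weight by its period:
  t   CF        PV=CF/(1+0.04575)^t    t·PV
  1        68.75        65.7423        65.7423
  2        68.75        62.8662       125.7323
  3        68.75        60.1159       180.3476
  4     5,068.75     4,238.2774    16,953.1096
  Σ                  4,427.0017    17,324.9318
Price P = Σ PV = 4,427.0017.
Macaulay duration = Σ(t·PV) / P = 17,324.9318 / 4,427.0017 = 3.91347 half-year periods.
In years: 3.91347 / 2 = 1.95673 years.

1.957 years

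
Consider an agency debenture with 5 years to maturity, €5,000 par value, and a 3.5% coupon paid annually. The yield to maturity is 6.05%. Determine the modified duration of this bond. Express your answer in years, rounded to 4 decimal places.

4.3855 years

Periodic yield y = 0.0605. First find Macaulay duration:
  t   CF        PV=CF/(1+0.0605)^t    t·PV
  1       175.00       165.0165       165.0165
  2       175.00       155.6025       311.2051
  3       175.00       146.7256       440.1769
  4       175.00       138.3552       553.4206
  5     5,175.00     3,857.9535    19,289.7675
  Σ                  4,463.6534    20,759.5867
P = 4,463.6534; Macaulay duration = 20,759.5867 / 4,463.6534 = 4.65081 years.
Modified duration = D_Mac / (1 + y) = 4.65081 / 1.0605 = 4.38548 years.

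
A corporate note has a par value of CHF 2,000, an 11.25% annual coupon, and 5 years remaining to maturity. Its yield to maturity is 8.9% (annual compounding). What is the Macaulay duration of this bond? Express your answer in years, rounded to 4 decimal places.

Periodic yield y = 0.089. Discount each cash flow and weight by its year:
  t   CF        PV=CF/(1+0.089)^t    t·PV
  1       225.00       206.6116       206.6116
  2       225.00       189.7260       379.4519
  3       225.00       174.2203       522.6610
  4       225.00       159.9820       639.9278
  5     2,225.00     1,452.7491     7,263.7455
  Σ                  2,183.2889     9,012.3979
Price P = Σ PV = 2,183.2889.
Macaulay duration = Σ(t·PV) / P = 9,012.3979 / 2,183.2889 = 4.12790 years.

4.1279 years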